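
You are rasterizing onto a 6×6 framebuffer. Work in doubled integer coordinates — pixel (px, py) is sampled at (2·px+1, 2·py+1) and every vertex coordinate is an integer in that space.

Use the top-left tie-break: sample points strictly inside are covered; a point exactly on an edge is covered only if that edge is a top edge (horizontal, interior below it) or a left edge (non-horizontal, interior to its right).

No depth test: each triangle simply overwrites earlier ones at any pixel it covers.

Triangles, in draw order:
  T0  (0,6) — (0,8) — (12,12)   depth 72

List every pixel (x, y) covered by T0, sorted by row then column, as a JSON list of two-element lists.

T0:
  2·area = 24  (B↔C swapped to make it positive)
  edge (0, 6)→(12, 12): d=(12,6) right/bottom  bias=-1
  edge (12, 12)→(0, 8): d=(-12,-4) top-left  bias=+0
  edge (0, 8)→(0, 6): d=(0,-2) top-left  bias=+0
    (0,3)@(1, 7): e=[6,16,2] → █
    (1,3)@(3, 7): e=[-6,24,6] → ·
    (0,4)@(1, 9): e=[30,-8,2] → ·
    (1,4)@(3, 9): e=[18,0,6] → █  [on edge]
    (2,4)@(5, 9): e=[6,8,10] → █
    (3,4)@(7, 9): e=[-6,16,14] → ·
    (1,5)@(3, 11): e=[42,-24,6] → ·
    (2,5)@(5, 11): e=[30,-16,10] → ·
    (4,5)@(9, 11): e=[6,0,18] → █  [on edge]
    (5,5)@(11, 11): e=[-6,8,22] → ·
  covered (4 px):
    · · · · · ·
    · · · · · ·
    · · · · · ·
    █ · · · · ·
    · █ █ · · ·
    · · · · █ ·

Result: [[0,3],[1,4],[2,4],[4,5]]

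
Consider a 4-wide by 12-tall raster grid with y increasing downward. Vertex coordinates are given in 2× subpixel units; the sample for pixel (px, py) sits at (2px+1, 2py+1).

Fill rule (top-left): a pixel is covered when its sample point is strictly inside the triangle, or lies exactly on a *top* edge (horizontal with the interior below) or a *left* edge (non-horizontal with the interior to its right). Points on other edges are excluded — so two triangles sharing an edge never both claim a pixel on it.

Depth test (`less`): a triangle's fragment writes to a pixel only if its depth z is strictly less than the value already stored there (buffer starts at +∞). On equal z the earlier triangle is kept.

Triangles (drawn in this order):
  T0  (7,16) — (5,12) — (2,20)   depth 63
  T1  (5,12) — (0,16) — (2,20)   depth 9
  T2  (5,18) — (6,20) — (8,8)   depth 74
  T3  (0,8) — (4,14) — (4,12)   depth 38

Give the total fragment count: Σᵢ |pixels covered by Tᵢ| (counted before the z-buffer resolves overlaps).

T0:
  2·area = 28  (B↔C swapped to make it positive)
  edge (7, 16)→(2, 20): d=(-5,4) right/bottom  bias=-1
  edge (2, 20)→(5, 12): d=(3,-8) top-left  bias=+0
  edge (5, 12)→(7, 16): d=(2,4) right/bottom  bias=-1
    (2,6)@(5, 13): e=[23,3,2] → X
    (3,6)@(7, 13): e=[15,19,-6] → .
    (2,7)@(5, 15): e=[13,9,6] → X
    (3,7)@(7, 15): e=[5,25,-2] → .
    (2,8)@(5, 17): e=[3,15,10] → X
    (3,8)@(7, 17): e=[-5,31,2] → .
    (1,9)@(3, 19): e=[1,5,22] → X
    (2,9)@(5, 19): e=[-7,21,14] → .
    (1,10)@(3, 21): e=[-9,11,26] → .
  covered (4 px):
    . . . .
    . . . .
    . . . .
    . . . .
    . . . .
    . . . .
    . . X .
    . . X .
    . . X .
    . X . .
    . . . .
    . . . .
T1:
  2·area = 28  (B↔C swapped to make it positive)
  edge (5, 12)→(2, 20): d=(-3,8) right/bottom  bias=-1
  edge (2, 20)→(0, 16): d=(-2,-4) top-left  bias=+0
  edge (0, 16)→(5, 12): d=(5,-4) top-left  bias=+0
    (1,7)@(3, 15): e=[7,14,7] → X
    (2,7)@(5, 15): e=[-9,22,15] → .
    (0,8)@(1, 17): e=[17,2,9] → X
    (2,8)@(5, 17): e=[-15,18,25] → .
    (0,9)@(1, 19): e=[11,-2,19] → .
    (1,9)@(3, 19): e=[-5,6,27] → .
  covered (3 px):
    . . . .
    . . . .
    . . . .
    . . . .
    . . . .
    . . . .
    . . . .
    . X . .
    X X . .
    . . . .
    . . . .
    . . . .
T2:
  2·area = 16  (B↔C swapped to make it positive)
  edge (5, 18)→(8, 8): d=(3,-10) top-left  bias=+0
  edge (8, 8)→(6, 20): d=(-2,12) right/bottom  bias=-1
  edge (6, 20)→(5, 18): d=(-1,-2) top-left  bias=+0
    (3,6)@(7, 13): e=[5,2,9] → X
    (3,7)@(7, 15): e=[11,-2,7] → .
  covered (1 px):
    . . . .
    . . . .
    . . . .
    . . . .
    . . . .
    . . . .
    . . . X
    . . . .
    . . . .
    . . . .
    . . . .
    . . . .
T3:
  2·area = 8  (B↔C swapped to make it positive)
  edge (0, 8)→(4, 12): d=(4,4) right/bottom  bias=-1
  edge (4, 12)→(4, 14): d=(0,2) right/bottom  bias=-1
  edge (4, 14)→(0, 8): d=(-4,-6) top-left  bias=+0
    (0,4)@(1, 9): e=[0,6,2] → .  [on edge]
    (1,5)@(3, 11): e=[0,2,6] → .  [on edge]
    (2,6)@(5, 13): e=[0,-2,10] → .  [on edge]
    (3,7)@(7, 15): e=[0,-6,14] → .  [on edge]
  covered (0 px):
    . . . .
    . . . .
    . . . .
    . . . .
    . . . .
    . . . .
    . . . .
    . . . .
    . . . .
    . . . .
    . . . .
    . . . .

Final: 8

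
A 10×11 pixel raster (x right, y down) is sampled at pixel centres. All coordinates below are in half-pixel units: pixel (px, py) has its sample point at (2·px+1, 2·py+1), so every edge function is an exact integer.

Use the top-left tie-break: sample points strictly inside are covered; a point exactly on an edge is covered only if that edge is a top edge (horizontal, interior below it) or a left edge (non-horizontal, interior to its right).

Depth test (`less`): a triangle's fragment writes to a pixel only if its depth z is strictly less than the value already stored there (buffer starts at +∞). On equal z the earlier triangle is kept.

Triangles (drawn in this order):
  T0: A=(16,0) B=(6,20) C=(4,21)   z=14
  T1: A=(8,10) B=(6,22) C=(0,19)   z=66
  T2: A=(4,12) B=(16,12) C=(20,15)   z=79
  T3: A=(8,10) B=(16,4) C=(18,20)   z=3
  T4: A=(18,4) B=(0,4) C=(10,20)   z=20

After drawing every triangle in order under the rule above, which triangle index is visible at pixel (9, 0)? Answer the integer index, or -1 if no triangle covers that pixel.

T0:
  2·area = 30
  edge (16, 0)→(6, 20): d=(-10,20) right/bottom  bias=-1
  edge (6, 20)→(4, 21): d=(-2,1) right/bottom  bias=-1
  edge (4, 21)→(16, 0): d=(12,-21) top-left  bias=+0
    (5,4)@(11, 9): e=[10,17,3] → X
    (6,4)@(13, 9): e=[-30,15,45] → .
    (5,5)@(11, 11): e=[-10,13,27] → .
    (4,6)@(9, 13): e=[10,11,9] → X
    (5,6)@(11, 13): e=[-30,9,51] → .
    (4,7)@(9, 15): e=[-10,7,33] → .
    (3,8)@(7, 17): e=[10,5,15] → X
    (4,8)@(9, 17): e=[-30,3,57] → .
    (3,9)@(7, 19): e=[-10,1,39] → .
  covered (3 px):
    . . . . . . . . . .
    . . . . . . . . . .
    . . . . . . . . . .
    . . . . . . . . . .
    . . . . . X . . . .
    . . . . . . . . . .
    . . . . X . . . . .
    . . . . . . . . . .
    . . . X . . . . . .
    . . . . . . . . . .
    . . . . . . . . . .
T1:
  2·area = 78
  edge (8, 10)→(6, 22): d=(-2,12) right/bottom  bias=-1
  edge (6, 22)→(0, 19): d=(-6,-3) top-left  bias=+0
  edge (0, 19)→(8, 10): d=(8,-9) top-left  bias=+0
    (3,6)@(7, 13): e=[6,57,15] → X
    (4,6)@(9, 13): e=[-18,63,33] → .
    (2,7)@(5, 15): e=[26,39,13] → X
    (4,7)@(9, 15): e=[-22,51,49] → .
    (1,8)@(3, 17): e=[46,21,11] → X
    (3,8)@(7, 17): e=[-2,33,47] → .
    (0,9)@(1, 19): e=[66,3,9] → X
    (3,9)@(7, 19): e=[-6,21,63] → .
    (0,10)@(1, 21): e=[62,-9,25] → .
    (1,10)@(3, 21): e=[38,-3,43] → .
    (2,10)@(5, 21): e=[14,3,61] → X
    (3,10)@(7, 21): e=[-10,9,79] → .
  covered (9 px):
    . . . . . . . . . .
    . . . . . . . . . .
    . . . . . . . . . .
    . . . . . . . . . .
    . . . . . . . . . .
    . . . . . . . . . .
    . . . X . . . . . .
    . . X X . . . . . .
    . X X . . . . . . .
    X X X . . . . . . .
    . . X . . . . . . .
T2:
  2·area = 36
  edge (4, 12)→(16, 12): d=(12,0) top-left  bias=+0
  edge (16, 12)→(20, 15): d=(4,3) right/bottom  bias=-1
  edge (20, 15)→(4, 12): d=(-16,-3) top-left  bias=+0
    (5,6)@(11, 13): e=[12,19,5] → X
    (6,6)@(13, 13): e=[12,13,11] → X
    (7,6)@(15, 13): e=[12,7,17] → X
    (8,6)@(17, 13): e=[12,1,23] → X
    (9,6)@(19, 13): e=[12,-5,29] → .
    (5,7)@(11, 15): e=[36,27,-27] → .
    (6,7)@(13, 15): e=[36,21,-21] → .
    (7,7)@(15, 15): e=[36,15,-15] → .
    (8,7)@(17, 15): e=[36,9,-9] → .
  covered (4 px):
    . . . . . . . . . .
    . . . . . . . . . .
    . . . . . . . . . .
    . . . . . . . . . .
    . . . . . . . . . .
    . . . . . . . . . .
    . . . . . X X X X .
    . . . . . . . . . .
    . . . . . . . . . .
    . . . . . . . . . .
    . . . . . . . . . .
T3:
  2·area = 140
  edge (8, 10)→(16, 4): d=(8,-6) top-left  bias=+0
  edge (16, 4)→(18, 20): d=(2,16) right/bottom  bias=-1
  edge (18, 20)→(8, 10): d=(-10,-10) top-left  bias=+0
    (0,1)@(1, 3): e=[-98,238,0] → .  [on edge]
    (1,2)@(3, 5): e=[-70,210,0] → .  [on edge]
    (7,2)@(15, 5): e=[2,18,120] → X
    (8,2)@(17, 5): e=[14,-14,140] → .
    (2,3)@(5, 7): e=[-42,182,0] → .  [on edge]
    (6,3)@(13, 7): e=[6,54,80] → X
    (8,3)@(17, 7): e=[30,-10,120] → .
    (3,4)@(7, 9): e=[-14,154,0] → .  [on edge]
    (5,4)@(11, 9): e=[10,90,40] → X
    (8,4)@(17, 9): e=[46,-6,100] → .
    (4,5)@(9, 11): e=[14,126,0] → X  [on edge]
    (8,5)@(17, 11): e=[62,-2,80] → .
    (5,6)@(11, 13): e=[42,98,0] → X  [on edge]
    (6,7)@(13, 15): e=[70,70,0] → X  [on edge]
    (7,8)@(15, 17): e=[98,42,0] → X  [on edge]
    (8,9)@(17, 19): e=[126,14,0] → X  [on edge]
    (9,10)@(19, 21): e=[154,-14,0] → .  [on edge]
  covered (20 px):
    . . . . . . . . . .
    . . . . . . . . . .
    . . . . . . . X . .
    . . . . . . X X . .
    . . . . . X X X . .
    . . . . X X X X . .
    . . . . . X X X X .
    . . . . . . X X X .
    . . . . . . . X X .
    . . . . . . . . X .
    . . . . . . . . . .
T4:
  2·area = 288  (B↔C swapped to make it positive)
  edge (18, 4)→(10, 20): d=(-8,16) right/bottom  bias=-1
  edge (10, 20)→(0, 4): d=(-10,-16) top-left  bias=+0
  edge (0, 4)→(18, 4): d=(18,0) top-left  bias=+0
    (0,2)@(1, 5): e=[264,6,18] → X
    (1,2)@(3, 5): e=[232,38,18] → X
    (2,2)@(5, 5): e=[200,70,18] → X
    (3,2)@(7, 5): e=[168,102,18] → X
    (4,2)@(9, 5): e=[136,134,18] → X
    (5,2)@(11, 5): e=[104,166,18] → X
    (6,2)@(13, 5): e=[72,198,18] → X
    (7,2)@(15, 5): e=[40,230,18] → X
    (8,2)@(17, 5): e=[8,262,18] → X
    (9,2)@(19, 5): e=[-24,294,18] → .
    (0,3)@(1, 7): e=[248,-14,54] → .
    (1,3)@(3, 7): e=[216,18,54] → X
  covered (36 px):
    . . . . . . . . . .
    . . . . . . . . . .
    X X X X X X X X X .
    . X X X X X X X . .
    . . X X X X X X . .
    . . X X X X X . . .
    . . . X X X X . . .
    . . . X X X . . . .
    . . . . X X . . . .
    . . . . . . . . . .
    . . . . . . . . . .

Z-buffer (winner per pixel, '.' = empty):
  . . . . . . . . . .
  . . . . . . . . . .
  4 4 4 4 4 4 4 3 4 .
  . 4 4 4 4 4 3 3 . .
  . . 4 4 4 3 3 3 . .
  . . 4 4 3 3 3 3 . .
  . . . 4 0 3 3 3 3 .
  . . 1 4 4 4 3 3 3 .
  . 1 1 0 4 4 . 3 3 .
  1 1 1 . . . . . 3 .
  . . 1 . . . . . . .

Result: -1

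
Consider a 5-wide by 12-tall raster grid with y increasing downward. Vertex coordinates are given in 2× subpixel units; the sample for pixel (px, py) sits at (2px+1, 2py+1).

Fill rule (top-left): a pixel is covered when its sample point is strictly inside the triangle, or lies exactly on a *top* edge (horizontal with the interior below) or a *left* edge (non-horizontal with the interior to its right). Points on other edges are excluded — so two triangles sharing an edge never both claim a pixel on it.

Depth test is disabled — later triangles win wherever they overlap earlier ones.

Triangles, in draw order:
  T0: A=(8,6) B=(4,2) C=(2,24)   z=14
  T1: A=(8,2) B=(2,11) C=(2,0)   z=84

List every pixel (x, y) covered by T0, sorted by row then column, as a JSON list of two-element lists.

T0:
  2·area = 96  (B↔C swapped to make it positive)
  edge (8, 6)→(2, 24): d=(-6,18) right/bottom  bias=-1
  edge (2, 24)→(4, 2): d=(2,-22) top-left  bias=+0
  edge (4, 2)→(8, 6): d=(4,4) right/bottom  bias=-1
    (1,0)@(3, 1): e=[120,-24,0] → .  [on edge]
    (2,1)@(5, 3): e=[72,24,0] → .  [on edge]
    (4,1)@(9, 3): e=[0,112,-16] → .  [on edge]
    (2,2)@(5, 5): e=[60,28,8] → X
    (3,2)@(7, 5): e=[24,72,0] → .  [on edge]
    (2,3)@(5, 7): e=[48,32,16] → X
    (3,3)@(7, 7): e=[12,76,8] → X
    (4,3)@(9, 7): e=[-24,120,0] → .  [on edge]
    (2,4)@(5, 9): e=[36,36,24] → X
    (3,4)@(7, 9): e=[0,80,16] → .  [on edge]
    (2,5)@(5, 11): e=[24,40,32] → X
    (3,5)@(7, 11): e=[-12,84,24] → .
    (1,6)@(3, 13): e=[48,0,48] → X  [on edge]
    (2,7)@(5, 15): e=[0,48,48] → .  [on edge]
    (1,10)@(3, 21): e=[0,16,80] → .  [on edge]
  covered (10 px):
    . . . . .
    . . . . .
    . . X . .
    . . X X .
    . . X . .
    . . X . .
    . X X . .
    . X . . .
    . X . . .
    . X . . .
    . . . . .
    . . . . .
T1:
  2·area = 66
  edge (8, 2)→(2, 11): d=(-6,9) right/bottom  bias=-1
  edge (2, 11)→(2, 0): d=(0,-11) top-left  bias=+0
  edge (2, 0)→(8, 2): d=(6,2) right/bottom  bias=-1
    (1,0)@(3, 1): e=[51,11,4] → X
    (2,0)@(5, 1): e=[33,33,0] → .  [on edge]
    (1,1)@(3, 3): e=[39,11,16] → X
    (2,1)@(5, 3): e=[21,33,12] → X
    (3,1)@(7, 3): e=[3,55,8] → X
    (4,1)@(9, 3): e=[-15,77,4] → .
    (1,2)@(3, 5): e=[27,11,28] → X
    (3,2)@(7, 5): e=[-9,55,20] → .
    (1,3)@(3, 7): e=[15,11,40] → X
    (2,3)@(5, 7): e=[-3,33,36] → .
    (1,4)@(3, 9): e=[3,11,52] → X
    (2,4)@(5, 9): e=[-15,33,48] → .
  covered (8 px):
    . X . . .
    . X X X .
    . X X . .
    . X . . .
    . X . . .
    . . . . .
    . . . . .
    . . . . .
    . . . . .
    . . . . .
    . . . . .
    . . . . .

Answer: [[2,2],[2,3],[3,3],[2,4],[2,5],[1,6],[2,6],[1,7],[1,8],[1,9]]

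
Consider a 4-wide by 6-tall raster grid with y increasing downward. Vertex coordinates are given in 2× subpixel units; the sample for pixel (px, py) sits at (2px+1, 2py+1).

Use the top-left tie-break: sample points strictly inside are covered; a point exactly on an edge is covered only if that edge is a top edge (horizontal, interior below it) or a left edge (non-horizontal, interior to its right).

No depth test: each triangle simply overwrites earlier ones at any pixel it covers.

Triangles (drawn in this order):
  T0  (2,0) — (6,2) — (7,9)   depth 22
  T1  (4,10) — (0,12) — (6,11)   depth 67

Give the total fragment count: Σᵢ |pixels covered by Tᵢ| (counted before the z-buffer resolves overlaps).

T0:
  2·area = 26
  edge (2, 0)→(6, 2): d=(4,2) right/bottom  bias=-1
  edge (6, 2)→(7, 9): d=(1,7) right/bottom  bias=-1
  edge (7, 9)→(2, 0): d=(-5,-9) top-left  bias=+0
    (1,0)@(3, 1): e=[2,20,4] → █
    (2,0)@(5, 1): e=[-2,6,22] → ·
    (1,1)@(3, 3): e=[10,22,-6] → ·
    (2,1)@(5, 3): e=[6,8,12] → █
    (3,1)@(7, 3): e=[2,-6,30] → ·
    (2,2)@(5, 5): e=[14,10,2] → █
    (3,2)@(7, 5): e=[10,-4,20] → ·
    (2,3)@(5, 7): e=[22,12,-8] → ·
    (3,4)@(7, 9): e=[26,0,0] → ·  [on edge]
  covered (3 px):
    · █ · ·
    · · █ ·
    · · █ ·
    · · · ·
    · · · ·
    · · · ·
T1:
  2·area = 8  (B↔C swapped to make it positive)
  edge (4, 10)→(6, 11): d=(2,1) right/bottom  bias=-1
  edge (6, 11)→(0, 12): d=(-6,1) right/bottom  bias=-1
  edge (0, 12)→(4, 10): d=(4,-2) top-left  bias=+0
    (1,5)@(3, 11): e=[3,3,2] → █
    (2,5)@(5, 11): e=[1,1,6] → █
    (3,5)@(7, 11): e=[-1,-1,10] → ·
  covered (2 px):
    · · · ·
    · · · ·
    · · · ·
    · · · ·
    · · · ·
    · █ █ ·

Result: 5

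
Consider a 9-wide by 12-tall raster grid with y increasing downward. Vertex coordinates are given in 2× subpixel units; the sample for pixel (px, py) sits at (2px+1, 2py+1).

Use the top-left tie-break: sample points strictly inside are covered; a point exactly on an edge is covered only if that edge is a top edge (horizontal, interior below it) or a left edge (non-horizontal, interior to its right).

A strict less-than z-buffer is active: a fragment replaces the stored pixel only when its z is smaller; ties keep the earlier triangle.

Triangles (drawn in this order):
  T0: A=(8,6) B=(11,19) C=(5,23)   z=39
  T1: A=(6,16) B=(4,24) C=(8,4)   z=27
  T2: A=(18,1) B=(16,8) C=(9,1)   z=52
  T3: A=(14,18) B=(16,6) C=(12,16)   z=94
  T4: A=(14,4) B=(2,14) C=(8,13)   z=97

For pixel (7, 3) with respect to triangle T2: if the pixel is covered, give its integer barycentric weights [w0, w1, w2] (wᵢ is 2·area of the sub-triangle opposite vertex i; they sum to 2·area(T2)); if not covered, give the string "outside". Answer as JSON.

T0:
  2·area = 90
  edge (8, 6)→(11, 19): d=(3,13) right/bottom  bias=-1
  edge (11, 19)→(5, 23): d=(-6,4) right/bottom  bias=-1
  edge (5, 23)→(8, 6): d=(3,-17) top-left  bias=+0
    (4,5)@(9, 11): e=[2,56,32] → X
    (5,5)@(11, 11): e=[-24,48,66] → .
    (3,6)@(7, 13): e=[34,52,4] → X
    (5,6)@(11, 13): e=[-18,36,72] → .
    (3,7)@(7, 15): e=[40,40,10] → X
    (5,7)@(11, 15): e=[-12,24,78] → .
    (8,7)@(17, 15): e=[-90,0,180] → .  [on edge]
    (3,8)@(7, 17): e=[46,28,16] → X
    (5,8)@(11, 17): e=[-6,12,84] → .
    (3,9)@(7, 19): e=[52,16,22] → X
    (5,9)@(11, 19): e=[0,0,90] → .  [on edge]
    (3,10)@(7, 21): e=[58,4,28] → X
    (2,11)@(5, 23): e=[90,0,0] → .  [on edge]
  covered (10 px):
    . . . . . . . . .
    . . . . . . . . .
    . . . . . . . . .
    . . . . . . . . .
    . . . . . . . . .
    . . . . X . . . .
    . . . X X . . . .
    . . . X X . . . .
    . . . X X . . . .
    . . . X X . . . .
    . . . X . . . . .
    . . . . . . . . .
T1:
  2·area = 8
  edge (6, 16)→(4, 24): d=(-2,8) right/bottom  bias=-1
  edge (4, 24)→(8, 4): d=(4,-20) top-left  bias=+0
  edge (8, 4)→(6, 16): d=(-2,12) right/bottom  bias=-1
    (3,4)@(7, 9): e=[6,0,2] → X  [on edge]
    (4,4)@(9, 9): e=[-10,40,-22] → .
    (3,5)@(7, 11): e=[2,8,-2] → .
    (2,9)@(5, 19): e=[2,0,6] → X  [on edge]
    (3,9)@(7, 19): e=[-14,40,-18] → .
    (2,10)@(5, 21): e=[-2,8,2] → .
  covered (2 px):
    . . . . . . . . .
    . . . . . . . . .
    . . . . . . . . .
    . . . . . . . . .
    . . . X . . . . .
    . . . . . . . . .
    . . . . . . . . .
    . . . . . . . . .
    . . . . . . . . .
    . . X . . . . . .
    . . . . . . . . .
    . . . . . . . . .
T2:
  2·area = 63
  edge (18, 1)→(16, 8): d=(-2,7) right/bottom  bias=-1
  edge (16, 8)→(9, 1): d=(-7,-7) top-left  bias=+0
  edge (9, 1)→(18, 1): d=(9,0) top-left  bias=+0
    (0,0)@(1, 1): e=[119,-56,0] → .  [on edge]
    (1,0)@(3, 1): e=[105,-42,0] → .  [on edge]
    (2,0)@(5, 1): e=[91,-28,0] → .  [on edge]
    (3,0)@(7, 1): e=[77,-14,0] → .  [on edge]
    (4,0)@(9, 1): e=[63,0,0] → X  [on edge]
    (5,0)@(11, 1): e=[49,14,0] → X  [on edge]
    (6,0)@(13, 1): e=[35,28,0] → X  [on edge]
    (7,0)@(15, 1): e=[21,42,0] → X  [on edge]
    (8,0)@(17, 1): e=[7,56,0] → X  [on edge]
    (4,1)@(9, 3): e=[59,-14,18] → .
    (5,1)@(11, 3): e=[45,0,18] → X  [on edge]
    (5,2)@(11, 5): e=[41,-14,36] → .
    (6,2)@(13, 5): e=[27,0,36] → X  [on edge]
    (7,3)@(15, 7): e=[9,0,54] → X  [on edge]
    (8,4)@(17, 9): e=[-9,0,72] → .  [on edge]
  covered (12 px):
    . . . . X X X X X
    . . . . . X X X X
    . . . . . . X X .
    . . . . . . . X .
    . . . . . . . . .
    . . . . . . . . .
    . . . . . . . . .
    . . . . . . . . .
    . . . . . . . . .
    . . . . . . . . .
    . . . . . . . . .
    . . . . . . . . .
T3:
  2·area = 28  (B↔C swapped to make it positive)
  edge (14, 18)→(12, 16): d=(-2,-2) top-left  bias=+0
  edge (12, 16)→(16, 6): d=(4,-10) top-left  bias=+0
  edge (16, 6)→(14, 18): d=(-2,12) right/bottom  bias=-1
    (0,2)@(1, 5): e=[0,-154,182] → .  [on edge]
    (1,3)@(3, 7): e=[0,-126,154] → .  [on edge]
    (2,4)@(5, 9): e=[0,-98,126] → .  [on edge]
    (7,4)@(15, 9): e=[20,2,6] → X
    (8,4)@(17, 9): e=[24,22,-18] → .
    (3,5)@(7, 11): e=[0,-70,98] → .  [on edge]
    (7,5)@(15, 11): e=[16,10,2] → X
    (8,5)@(17, 11): e=[20,30,-22] → .
    (4,6)@(9, 13): e=[0,-42,70] → .  [on edge]
    (7,6)@(15, 13): e=[12,18,-2] → .
    (5,7)@(11, 15): e=[0,-14,42] → .  [on edge]
    (6,7)@(13, 15): e=[4,6,18] → X
    (6,8)@(13, 17): e=[0,14,14] → X  [on edge]
    (7,9)@(15, 19): e=[0,42,-14] → .  [on edge]
    (8,10)@(17, 21): e=[0,70,-42] → .  [on edge]
  covered (4 px):
    . . . . . . . . .
    . . . . . . . . .
    . . . . . . . . .
    . . . . . . . . .
    . . . . . . . X .
    . . . . . . . X .
    . . . . . . . . .
    . . . . . . X . .
    . . . . . . X . .
    . . . . . . . . .
    . . . . . . . . .
    . . . . . . . . .
T4:
  2·area = 48  (B↔C swapped to make it positive)
  edge (14, 4)→(8, 13): d=(-6,9) right/bottom  bias=-1
  edge (8, 13)→(2, 14): d=(-6,1) right/bottom  bias=-1
  edge (2, 14)→(14, 4): d=(12,-10) top-left  bias=+0
    (6,2)@(13, 5): e=[3,43,2] → X
    (7,2)@(15, 5): e=[-15,41,22] → .
    (5,3)@(11, 7): e=[9,33,6] → X
    (6,3)@(13, 7): e=[-9,31,26] → .
    (4,4)@(9, 9): e=[15,23,10] → X
    (5,4)@(11, 9): e=[-3,21,30] → .
    (3,5)@(7, 11): e=[21,13,14] → X
    (5,5)@(11, 11): e=[-15,9,54] → .
    (2,6)@(5, 13): e=[27,3,18] → X
    (4,6)@(9, 13): e=[-9,-1,58] → .
    (2,7)@(5, 15): e=[15,-9,42] → .
    (3,7)@(7, 15): e=[-3,-11,62] → .
  covered (7 px):
    . . . . . . . . .
    . . . . . . . . .
    . . . . . . X . .
    . . . . . X . . .
    . . . . X . . . .
    . . . X X . . . .
    . . X X . . . . .
    . . . . . . . . .
    . . . . . . . . .
    . . . . . . . . .
    . . . . . . . . .
    . . . . . . . . .

Final: [0,54,9]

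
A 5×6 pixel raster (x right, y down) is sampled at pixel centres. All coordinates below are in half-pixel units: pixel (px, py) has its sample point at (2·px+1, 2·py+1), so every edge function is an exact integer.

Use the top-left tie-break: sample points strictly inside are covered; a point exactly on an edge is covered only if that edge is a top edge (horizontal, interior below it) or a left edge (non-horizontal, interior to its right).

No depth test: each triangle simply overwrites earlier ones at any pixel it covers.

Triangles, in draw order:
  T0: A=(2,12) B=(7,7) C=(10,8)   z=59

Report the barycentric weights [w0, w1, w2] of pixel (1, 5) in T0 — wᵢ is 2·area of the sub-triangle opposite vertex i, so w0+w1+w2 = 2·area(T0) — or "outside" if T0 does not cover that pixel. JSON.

T0:
  2·area = 20
  edge (2, 12)→(7, 7): d=(5,-5) top-left  bias=+0
  edge (7, 7)→(10, 8): d=(3,1) right/bottom  bias=-1
  edge (10, 8)→(2, 12): d=(-8,4) right/bottom  bias=-1
    (0,2)@(1, 5): e=[-40,0,60] → ·  [on edge]
    (4,2)@(9, 5): e=[0,-8,28] → ·  [on edge]
    (3,3)@(7, 7): e=[0,0,20] → ·  [on edge]
    (2,4)@(5, 9): e=[0,8,12] → █  [on edge]
    (3,4)@(7, 9): e=[10,6,4] → █
    (4,4)@(9, 9): e=[20,4,-4] → ·
    (1,5)@(3, 11): e=[0,16,4] → █  [on edge]
    (2,5)@(5, 11): e=[10,14,-4] → ·
    (3,5)@(7, 11): e=[20,12,-12] → ·
  covered (3 px):
    · · · · ·
    · · · · ·
    · · · · ·
    · · · · ·
    · · █ █ ·
    · █ · · ·

Result: [16,4,0]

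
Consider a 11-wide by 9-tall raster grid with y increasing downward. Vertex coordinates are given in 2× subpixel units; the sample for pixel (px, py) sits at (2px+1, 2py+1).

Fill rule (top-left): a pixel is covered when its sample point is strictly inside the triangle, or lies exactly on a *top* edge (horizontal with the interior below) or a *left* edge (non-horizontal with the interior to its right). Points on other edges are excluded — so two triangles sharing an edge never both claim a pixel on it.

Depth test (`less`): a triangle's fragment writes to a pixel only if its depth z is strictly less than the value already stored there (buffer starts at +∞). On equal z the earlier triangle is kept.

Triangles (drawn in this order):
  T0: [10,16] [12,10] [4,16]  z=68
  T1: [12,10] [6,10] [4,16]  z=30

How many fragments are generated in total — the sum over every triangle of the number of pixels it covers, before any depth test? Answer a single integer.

T0:
  2·area = 36  (B↔C swapped to make it positive)
  edge (10, 16)→(4, 16): d=(-6,0) right/bottom  bias=-1
  edge (4, 16)→(12, 10): d=(8,-6) top-left  bias=+0
  edge (12, 10)→(10, 16): d=(-2,6) right/bottom  bias=-1
    (7,0)@(15, 1): e=[90,-54,0] → ·  [on edge]
    (6,3)@(13, 7): e=[54,-18,0] → ·  [on edge]
    (5,5)@(11, 11): e=[30,2,4] → █
    (6,5)@(13, 11): e=[30,14,-8] → ·
    (4,6)@(9, 13): e=[18,6,12] → █
    (5,6)@(11, 13): e=[18,18,0] → ·  [on edge]
    (3,7)@(7, 15): e=[6,10,20] → █
    (5,7)@(11, 15): e=[6,34,-4] → ·
    (3,8)@(7, 17): e=[-6,26,16] → ·
    (4,8)@(9, 17): e=[-6,38,4] → ·
  covered (4 px):
    · · · · · · · · · · ·
    · · · · · · · · · · ·
    · · · · · · · · · · ·
    · · · · · · · · · · ·
    · · · · · · · · · · ·
    · · · · · █ · · · · ·
    · · · · █ · · · · · ·
    · · · █ █ · · · · · ·
    · · · · · · · · · · ·
T1:
  2·area = 36  (B↔C swapped to make it positive)
  edge (12, 10)→(4, 16): d=(-8,6) right/bottom  bias=-1
  edge (4, 16)→(6, 10): d=(2,-6) top-left  bias=+0
  edge (6, 10)→(12, 10): d=(6,0) top-left  bias=+0
    (4,0)@(9, 1): e=[90,0,-54] → ·  [on edge]
    (3,3)@(7, 7): e=[54,0,-18] → ·  [on edge]
    (3,5)@(7, 11): e=[22,8,6] → █
    (4,5)@(9, 11): e=[10,20,6] → █
    (5,5)@(11, 11): e=[-2,32,6] → ·
    (2,6)@(5, 13): e=[18,0,18] → █  [on edge]
    (4,6)@(9, 13): e=[-6,24,18] → ·
    (2,7)@(5, 15): e=[2,4,30] → █
    (3,7)@(7, 15): e=[-10,16,30] → ·
    (2,8)@(5, 17): e=[-14,8,42] → ·
  covered (5 px):
    · · · · · · · · · · ·
    · · · · · · · · · · ·
    · · · · · · · · · · ·
    · · · · · · · · · · ·
    · · · · · · · · · · ·
    · · · █ █ · · · · · ·
    · · █ █ · · · · · · ·
    · · █ · · · · · · · ·
    · · · · · · · · · · ·

Final: 9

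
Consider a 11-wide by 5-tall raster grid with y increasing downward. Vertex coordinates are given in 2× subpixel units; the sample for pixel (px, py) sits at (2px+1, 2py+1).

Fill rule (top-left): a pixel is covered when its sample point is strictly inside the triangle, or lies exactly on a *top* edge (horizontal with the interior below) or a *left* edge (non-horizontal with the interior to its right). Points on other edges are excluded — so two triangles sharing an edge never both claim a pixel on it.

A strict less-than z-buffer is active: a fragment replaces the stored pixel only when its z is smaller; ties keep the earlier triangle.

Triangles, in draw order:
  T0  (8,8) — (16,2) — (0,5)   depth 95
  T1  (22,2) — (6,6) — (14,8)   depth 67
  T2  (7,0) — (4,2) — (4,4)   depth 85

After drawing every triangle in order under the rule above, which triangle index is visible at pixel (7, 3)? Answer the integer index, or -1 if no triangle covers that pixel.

T0:
  2·area = 72  (B↔C swapped to make it positive)
  edge (8, 8)→(0, 5): d=(-8,-3) top-left  bias=+0
  edge (0, 5)→(16, 2): d=(16,-3) top-left  bias=+0
  edge (16, 2)→(8, 8): d=(-8,6) right/bottom  bias=-1
    (5,1)@(11, 3): e=[49,1,22] → █
    (6,1)@(13, 3): e=[55,7,10] → █
    (7,1)@(15, 3): e=[61,13,-2] → ·
    (0,2)@(1, 5): e=[3,3,66] → █
    (1,2)@(3, 5): e=[9,9,54] → █
    (2,2)@(5, 5): e=[15,15,42] → █
    (3,2)@(7, 5): e=[21,21,30] → █
    (4,2)@(9, 5): e=[27,27,18] → █
    (6,2)@(13, 5): e=[39,39,-6] → ·
    (0,3)@(1, 7): e=[-13,35,50] → ·
    (1,3)@(3, 7): e=[-7,41,38] → ·
    (2,3)@(5, 7): e=[-1,47,26] → ·
  covered (10 px):
    · · · · · · · · · · ·
    · · · · · █ █ · · · ·
    █ █ █ █ █ █ · · · · ·
    · · · █ █ · · · · · ·
    · · · · · · · · · · ·
T1:
  2·area = 64  (B↔C swapped to make it positive)
  edge (22, 2)→(14, 8): d=(-8,6) right/bottom  bias=-1
  edge (14, 8)→(6, 6): d=(-8,-2) top-left  bias=+0
  edge (6, 6)→(22, 2): d=(16,-4) top-left  bias=+0
    (9,1)@(19, 3): e=[10,50,4] → █
    (10,1)@(21, 3): e=[-2,54,12] → ·
    (5,2)@(11, 5): e=[42,18,4] → █
    (6,2)@(13, 5): e=[30,22,12] → █
    (7,2)@(15, 5): e=[18,26,20] → █
    (8,2)@(17, 5): e=[6,30,28] → █
    (9,2)@(19, 5): e=[-6,34,36] → ·
    (5,3)@(11, 7): e=[26,2,36] → █
    (8,3)@(17, 7): e=[-10,14,60] → ·
    (5,4)@(11, 9): e=[10,-14,68] → ·
    (6,4)@(13, 9): e=[-2,-10,76] → ·
    (7,4)@(15, 9): e=[-14,-6,84] → ·
  covered (8 px):
    · · · · · · · · · · ·
    · · · · · · · · · █ ·
    · · · · · █ █ █ █ · ·
    · · · · · █ █ █ · · ·
    · · · · · · · · · · ·
T2:
  2·area = 6  (B↔C swapped to make it positive)
  edge (7, 0)→(4, 4): d=(-3,4) right/bottom  bias=-1
  edge (4, 4)→(4, 2): d=(0,-2) top-left  bias=+0
  edge (4, 2)→(7, 0): d=(3,-2) top-left  bias=+0
  covered (0 px):
    · · · · · · · · · · ·
    · · · · · · · · · · ·
    · · · · · · · · · · ·
    · · · · · · · · · · ·
    · · · · · · · · · · ·

Z-buffer (winner per pixel, '.' = empty):
  . . . . . . . . . . .
  . . . . . 0 0 . . 1 .
  0 0 0 0 0 1 1 1 1 . .
  . . . 0 0 1 1 1 . . .
  . . . . . . . . . . .

Answer: 1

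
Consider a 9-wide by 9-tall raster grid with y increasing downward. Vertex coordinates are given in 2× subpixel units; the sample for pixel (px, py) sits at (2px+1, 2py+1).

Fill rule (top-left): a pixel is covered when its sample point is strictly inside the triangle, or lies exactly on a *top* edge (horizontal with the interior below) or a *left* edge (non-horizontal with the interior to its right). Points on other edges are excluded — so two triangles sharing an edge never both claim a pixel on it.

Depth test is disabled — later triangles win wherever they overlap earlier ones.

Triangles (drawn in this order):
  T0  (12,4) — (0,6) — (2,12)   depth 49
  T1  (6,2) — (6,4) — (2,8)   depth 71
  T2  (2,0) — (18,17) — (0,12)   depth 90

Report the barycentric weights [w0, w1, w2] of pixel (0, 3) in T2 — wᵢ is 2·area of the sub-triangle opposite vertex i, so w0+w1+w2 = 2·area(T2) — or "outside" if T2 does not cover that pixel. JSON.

T0:
  2·area = 76  (B↔C swapped to make it positive)
  edge (12, 4)→(2, 12): d=(-10,8) right/bottom  bias=-1
  edge (2, 12)→(0, 6): d=(-2,-6) top-left  bias=+0
  edge (0, 6)→(12, 4): d=(12,-2) top-left  bias=+0
    (3,2)@(7, 5): e=[30,44,2] → X
    (4,2)@(9, 5): e=[14,56,6] → X
    (5,2)@(11, 5): e=[-2,68,10] → .
    (0,3)@(1, 7): e=[58,4,14] → X
    (1,3)@(3, 7): e=[42,16,18] → X
    (2,3)@(5, 7): e=[26,28,22] → X
    (4,3)@(9, 7): e=[-6,52,30] → .
    (0,4)@(1, 9): e=[38,0,38] → X  [on edge]
    (3,4)@(7, 9): e=[-10,36,50] → .
    (0,5)@(1, 11): e=[18,-4,62] → .
    (1,5)@(3, 11): e=[2,8,66] → X
    (2,5)@(5, 11): e=[-14,20,70] → .
    (1,7)@(3, 15): e=[-38,0,114] → .  [on edge]
  covered (10 px):
    . . . . . . . . .
    . . . . . . . . .
    . . . X X . . . .
    X X X X . . . . .
    X X X . . . . . .
    . X . . . . . . .
    . . . . . . . . .
    . . . . . . . . .
    . . . . . . . . .
T1:
  2·area = 8
  edge (6, 2)→(6, 4): d=(0,2) right/bottom  bias=-1
  edge (6, 4)→(2, 8): d=(-4,4) right/bottom  bias=-1
  edge (2, 8)→(6, 2): d=(4,-6) top-left  bias=+0
    (4,0)@(9, 1): e=[-6,0,14] → .  [on edge]
    (3,1)@(7, 3): e=[-2,0,10] → .  [on edge]
    (2,2)@(5, 5): e=[2,0,6] → .  [on edge]
    (1,3)@(3, 7): e=[6,0,2] → .  [on edge]
    (0,4)@(1, 9): e=[10,0,-2] → .  [on edge]
  covered (0 px):
    . . . . . . . . .
    . . . . . . . . .
    . . . . . . . . .
    . . . . . . . . .
    . . . . . . . . .
    . . . . . . . . .
    . . . . . . . . .
    . . . . . . . . .
    . . . . . . . . .
T2:
  2·area = 226
  edge (2, 0)→(18, 17): d=(16,17) right/bottom  bias=-1
  edge (18, 17)→(0, 12): d=(-18,-5) top-left  bias=+0
  edge (0, 12)→(2, 0): d=(2,-12) top-left  bias=+0
    (1,1)@(3, 3): e=[31,177,18] → X
    (2,1)@(5, 3): e=[-3,187,42] → .
    (1,2)@(3, 5): e=[63,141,22] → X
    (2,2)@(5, 5): e=[29,151,46] → X
    (3,2)@(7, 5): e=[-5,161,70] → .
    (0,3)@(1, 7): e=[129,95,2] → X
    (3,3)@(7, 7): e=[27,125,74] → X
    (4,3)@(9, 7): e=[-7,135,98] → .
    (0,4)@(1, 9): e=[161,59,6] → X
    (4,4)@(9, 9): e=[25,99,102] → X
    (5,4)@(11, 9): e=[-9,109,126] → .
    (0,5)@(1, 11): e=[193,23,10] → X
  covered (26 px):
    . . . . . . . . .
    . X . . . . . . .
    . X X . . . . . .
    X X X X . . . . .
    X X X X X . . . .
    X X X X X X . . .
    . . X X X X X . .
    . . . . . X X X .
    . . . . . . . . .

Final: [95,2,129]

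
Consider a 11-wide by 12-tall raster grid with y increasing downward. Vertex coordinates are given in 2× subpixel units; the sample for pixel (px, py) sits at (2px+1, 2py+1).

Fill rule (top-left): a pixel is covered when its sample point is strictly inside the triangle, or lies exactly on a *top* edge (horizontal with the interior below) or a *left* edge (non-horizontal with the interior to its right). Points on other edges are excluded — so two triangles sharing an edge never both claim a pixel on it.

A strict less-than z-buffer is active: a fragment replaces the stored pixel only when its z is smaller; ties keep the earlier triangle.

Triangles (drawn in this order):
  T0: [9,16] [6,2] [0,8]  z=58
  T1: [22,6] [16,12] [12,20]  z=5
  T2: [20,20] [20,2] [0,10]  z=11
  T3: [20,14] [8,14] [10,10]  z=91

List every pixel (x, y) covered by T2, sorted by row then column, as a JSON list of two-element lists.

T0:
  2·area = 102  (B↔C swapped to make it positive)
  edge (9, 16)→(0, 8): d=(-9,-8) top-left  bias=+0
  edge (0, 8)→(6, 2): d=(6,-6) top-left  bias=+0
  edge (6, 2)→(9, 16): d=(3,14) right/bottom  bias=-1
    (3,0)@(7, 1): e=[119,0,-17] → ·  [on edge]
    (2,1)@(5, 3): e=[85,0,17] → #  [on edge]
    (3,1)@(7, 3): e=[101,12,-11] → ·
    (1,2)@(3, 5): e=[51,0,51] → #  [on edge]
    (3,2)@(7, 5): e=[83,24,-5] → ·
    (0,3)@(1, 7): e=[17,0,85] → #  [on edge]
    (3,3)@(7, 7): e=[65,36,1] → #
    (4,3)@(9, 7): e=[81,48,-27] → ·
    (0,4)@(1, 9): e=[-1,12,91] → ·
    (1,4)@(3, 9): e=[15,24,63] → #
    (4,4)@(9, 9): e=[63,60,-21] → ·
    (1,5)@(3, 11): e=[-3,36,69] → ·
  covered (13 px):
    · · · · · · · · · · ·
    · · # · · · · · · · ·
    · # # · · · · · · · ·
    # # # # · · · · · · ·
    · # # # · · · · · · ·
    · · # # · · · · · · ·
    · · · # · · · · · · ·
    · · · · · · · · · · ·
    · · · · · · · · · · ·
    · · · · · · · · · · ·
    · · · · · · · · · · ·
    · · · · · · · · · · ·
T1:
  2·area = 24  (B↔C swapped to make it positive)
  edge (22, 6)→(12, 20): d=(-10,14) right/bottom  bias=-1
  edge (12, 20)→(16, 12): d=(4,-8) top-left  bias=+0
  edge (16, 12)→(22, 6): d=(6,-6) top-left  bias=+0
    (10,3)@(21, 7): e=[4,20,0] → #  [on edge]
    (9,4)@(19, 9): e=[12,12,0] → #  [on edge]
    (10,4)@(21, 9): e=[-16,28,12] → ·
    (8,5)@(17, 11): e=[20,4,0] → #  [on edge]
    (9,5)@(19, 11): e=[-8,20,12] → ·
    (7,6)@(15, 13): e=[28,-4,0] → ·  [on edge]
    (8,6)@(17, 13): e=[0,12,12] → ·  [on edge]
    (6,7)@(13, 15): e=[36,-12,0] → ·  [on edge]
    (7,7)@(15, 15): e=[8,4,12] → #
    (8,7)@(17, 15): e=[-20,20,24] → ·
    (5,8)@(11, 17): e=[44,-20,0] → ·  [on edge]
    (7,8)@(15, 17): e=[-12,12,24] → ·
    (4,9)@(9, 19): e=[52,-28,0] → ·  [on edge]
    (3,10)@(7, 21): e=[60,-36,0] → ·  [on edge]
    (2,11)@(5, 23): e=[68,-44,0] → ·  [on edge]
  covered (4 px):
    · · · · · · · · · · ·
    · · · · · · · · · · ·
    · · · · · · · · · · ·
    · · · · · · · · · · #
    · · · · · · · · · # ·
    · · · · · · · · # · ·
    · · · · · · · · · · ·
    · · · · · · · # · · ·
    · · · · · · · · · · ·
    · · · · · · · · · · ·
    · · · · · · · · · · ·
    · · · · · · · · · · ·
T2:
  2·area = 360  (B↔C swapped to make it positive)
  edge (20, 20)→(0, 10): d=(-20,-10) top-left  bias=+0
  edge (0, 10)→(20, 2): d=(20,-8) top-left  bias=+0
  edge (20, 2)→(20, 20): d=(0,18) right/bottom  bias=-1
    (9,1)@(19, 3): e=[330,12,18] → #
    (10,1)@(21, 3): e=[350,28,-18] → ·
    (6,2)@(13, 5): e=[230,4,126] → #
    (7,2)@(15, 5): e=[250,20,90] → #
    (8,2)@(17, 5): e=[270,36,54] → #
    (10,2)@(21, 5): e=[310,68,-18] → ·
    (4,3)@(9, 7): e=[150,12,198] → #
    (5,3)@(11, 7): e=[170,28,162] → #
    (10,3)@(21, 7): e=[270,108,-18] → ·
    (1,4)@(3, 9): e=[50,4,306] → #
    (2,4)@(5, 9): e=[70,20,270] → #
    (3,4)@(7, 9): e=[90,36,234] → #
  covered (45 px):
    · · · · · · · · · · ·
    · · · · · · · · · # ·
    · · · · · · # # # # ·
    · · · · # # # # # # ·
    · # # # # # # # # # ·
    · # # # # # # # # # ·
    · · · # # # # # # # ·
    · · · · · # # # # # ·
    · · · · · · · # # # ·
    · · · · · · · · · # ·
    · · · · · · · · · · ·
    · · · · · · · · · · ·
T3:
  2·area = 48
  edge (20, 14)→(8, 14): d=(-12,0) right/bottom  bias=-1
  edge (8, 14)→(10, 10): d=(2,-4) top-left  bias=+0
  edge (10, 10)→(20, 14): d=(10,4) right/bottom  bias=-1
    (5,5)@(11, 11): e=[36,6,6] → #
    (6,5)@(13, 11): e=[36,14,-2] → ·
    (4,6)@(9, 13): e=[12,2,34] → #
    (6,6)@(13, 13): e=[12,18,18] → #
    (7,6)@(15, 13): e=[12,26,10] → #
    (8,6)@(17, 13): e=[12,34,2] → #
    (9,6)@(19, 13): e=[12,42,-6] → ·
    (4,7)@(9, 15): e=[-12,6,54] → ·
    (5,7)@(11, 15): e=[-12,14,46] → ·
    (6,7)@(13, 15): e=[-12,22,38] → ·
    (7,7)@(15, 15): e=[-12,30,30] → ·
    (8,7)@(17, 15): e=[-12,38,22] → ·
  covered (6 px):
    · · · · · · · · · · ·
    · · · · · · · · · · ·
    · · · · · · · · · · ·
    · · · · · · · · · · ·
    · · · · · · · · · · ·
    · · · · · # · · · · ·
    · · · · # # # # # · ·
    · · · · · · · · · · ·
    · · · · · · · · · · ·
    · · · · · · · · · · ·
    · · · · · · · · · · ·
    · · · · · · · · · · ·

Result: [[9,1],[6,2],[7,2],[8,2],[9,2],[4,3],[5,3],[6,3],[7,3],[8,3],[9,3],[1,4],[2,4],[3,4],[4,4],[5,4],[6,4],[7,4],[8,4],[9,4],[1,5],[2,5],[3,5],[4,5],[5,5],[6,5],[7,5],[8,5],[9,5],[3,6],[4,6],[5,6],[6,6],[7,6],[8,6],[9,6],[5,7],[6,7],[7,7],[8,7],[9,7],[7,8],[8,8],[9,8],[9,9]]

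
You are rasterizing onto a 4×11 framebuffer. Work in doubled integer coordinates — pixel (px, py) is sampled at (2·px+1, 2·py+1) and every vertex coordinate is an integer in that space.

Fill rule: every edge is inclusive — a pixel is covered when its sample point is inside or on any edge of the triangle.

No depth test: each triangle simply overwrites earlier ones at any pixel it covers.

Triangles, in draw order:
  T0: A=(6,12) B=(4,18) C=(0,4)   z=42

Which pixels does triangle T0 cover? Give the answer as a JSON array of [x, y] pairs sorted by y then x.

T0:
  2·area = 52
  edge (6, 12)→(4, 18): d=(-2,6) inclusive
  edge (4, 18)→(0, 4): d=(-4,-14) inclusive
  edge (0, 4)→(6, 12): d=(6,8) inclusive
    (0,3)@(1, 7): e=[40,2,10] → █
    (1,3)@(3, 7): e=[28,30,-6] → ·
    (0,4)@(1, 9): e=[36,-6,22] → ·
    (1,4)@(3, 9): e=[24,22,6] → █
    (2,4)@(5, 9): e=[12,50,-10] → ·
    (3,4)@(7, 9): e=[0,78,-26] → ·  [on edge]
    (1,5)@(3, 11): e=[20,14,18] → █
    (2,5)@(5, 11): e=[8,42,2] → █
    (3,5)@(7, 11): e=[-4,70,-14] → ·
    (1,6)@(3, 13): e=[16,6,30] → █
    (3,6)@(7, 13): e=[-8,62,-2] → ·
    (1,7)@(3, 15): e=[12,-2,42] → ·
    (2,7)@(5, 15): e=[0,26,26] → █  [on edge]
    (1,10)@(3, 21): e=[0,-26,78] → ·  [on edge]
  covered (7 px):
    · · · ·
    · · · ·
    · · · ·
    █ · · ·
    · █ · ·
    · █ █ ·
    · █ █ ·
    · · █ ·
    · · · ·
    · · · ·
    · · · ·

Result: [[0,3],[1,4],[1,5],[2,5],[1,6],[2,6],[2,7]]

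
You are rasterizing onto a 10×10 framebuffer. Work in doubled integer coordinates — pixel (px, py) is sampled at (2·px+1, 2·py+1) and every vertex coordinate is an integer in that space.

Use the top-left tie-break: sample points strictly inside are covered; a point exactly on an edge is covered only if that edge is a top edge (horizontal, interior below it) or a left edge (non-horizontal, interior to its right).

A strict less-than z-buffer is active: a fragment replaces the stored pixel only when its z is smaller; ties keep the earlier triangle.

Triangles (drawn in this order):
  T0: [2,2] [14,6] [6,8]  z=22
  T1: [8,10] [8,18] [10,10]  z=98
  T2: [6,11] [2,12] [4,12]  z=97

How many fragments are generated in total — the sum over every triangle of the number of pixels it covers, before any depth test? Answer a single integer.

T0:
  2·area = 56
  edge (2, 2)→(14, 6): d=(12,4) right/bottom  bias=-1
  edge (14, 6)→(6, 8): d=(-8,2) right/bottom  bias=-1
  edge (6, 8)→(2, 2): d=(-4,-6) top-left  bias=+0
    (1,1)@(3, 3): e=[8,46,2] → #
    (2,1)@(5, 3): e=[0,42,14] → ·  [on edge]
    (1,2)@(3, 5): e=[32,30,-6] → ·
    (2,2)@(5, 5): e=[24,26,6] → #
    (3,2)@(7, 5): e=[16,22,18] → #
    (4,2)@(9, 5): e=[8,18,30] → #
    (5,2)@(11, 5): e=[0,14,42] → ·  [on edge]
    (2,3)@(5, 7): e=[48,10,-2] → ·
    (3,3)@(7, 7): e=[40,6,10] → #
    (5,3)@(11, 7): e=[24,-2,34] → ·
    (8,3)@(17, 7): e=[0,-14,70] → ·  [on edge]
    (3,4)@(7, 9): e=[64,-10,2] → ·
  covered (6 px):
    · · · · · · · · · ·
    · # · · · · · · · ·
    · · # # # · · · · ·
    · · · # # · · · · ·
    · · · · · · · · · ·
    · · · · · · · · · ·
    · · · · · · · · · ·
    · · · · · · · · · ·
    · · · · · · · · · ·
    · · · · · · · · · ·
T1:
  2·area = 16  (B↔C swapped to make it positive)
  edge (8, 10)→(10, 10): d=(2,0) top-left  bias=+0
  edge (10, 10)→(8, 18): d=(-2,8) right/bottom  bias=-1
  edge (8, 18)→(8, 10): d=(0,-8) top-left  bias=+0
    (4,5)@(9, 11): e=[2,6,8] → #
    (5,5)@(11, 11): e=[2,-10,24] → ·
    (4,6)@(9, 13): e=[6,2,8] → #
    (5,6)@(11, 13): e=[6,-14,24] → ·
    (4,7)@(9, 15): e=[10,-2,8] → ·
  covered (2 px):
    · · · · · · · · · ·
    · · · · · · · · · ·
    · · · · · · · · · ·
    · · · · · · · · · ·
    · · · · · · · · · ·
    · · · · # · · · · ·
    · · · · # · · · · ·
    · · · · · · · · · ·
    · · · · · · · · · ·
    · · · · · · · · · ·
T2:
  2·area = 2  (B↔C swapped to make it positive)
  edge (6, 11)→(4, 12): d=(-2,1) right/bottom  bias=-1
  edge (4, 12)→(2, 12): d=(-2,0) right/bottom  bias=-1
  edge (2, 12)→(6, 11): d=(4,-1) top-left  bias=+0
  covered (0 px):
    · · · · · · · · · ·
    · · · · · · · · · ·
    · · · · · · · · · ·
    · · · · · · · · · ·
    · · · · · · · · · ·
    · · · · · · · · · ·
    · · · · · · · · · ·
    · · · · · · · · · ·
    · · · · · · · · · ·
    · · · · · · · · · ·

Final: 8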